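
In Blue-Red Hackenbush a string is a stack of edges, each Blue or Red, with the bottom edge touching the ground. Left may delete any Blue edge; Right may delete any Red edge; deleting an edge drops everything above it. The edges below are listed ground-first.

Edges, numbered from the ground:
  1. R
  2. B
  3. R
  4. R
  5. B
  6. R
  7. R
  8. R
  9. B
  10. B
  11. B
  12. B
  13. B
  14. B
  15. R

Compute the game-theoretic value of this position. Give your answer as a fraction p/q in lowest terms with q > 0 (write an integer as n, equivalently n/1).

-14083/16384

Recurse on prefixes of the 15-edge string R B R R B R R R B B B B B B R:
v(R) = { none | 0 } -> -1
v(RB) = { -1 | 0 } -> -1/2
v(RBR) = { -1 | -1/2; 0 } -> -3/4
v(RBRR) = { -1 | -3/4; -1/2; 0 } -> -7/8
v(RBRRB) = { -1; -7/8 | -3/4; -1/2; 0 } -> -13/16
v(RBRRBR) = { -1; -7/8 | -13/16; -3/4; -1/2; 0 } -> -27/32
v(RBRRBRR) = { -1; -7/8 | -27/32; -13/16; -3/4; -1/2; 0 } -> -55/64
v(RBRRBRRR) = { -1; -7/8 | -55/64; -27/32; -13/16; -3/4; -1/2; 0 } -> -111/128
v(RBRRBRRRB) = { -1; -7/8; -111/128 | -55/64; -27/32; -13/16; -3/4; -1/2; 0 } -> -221/256
v(RBRRBRRRBB) = { -1; -7/8; -111/128; -221/256 | -55/64; -27/32; -13/16; -3/4; -1/2; 0 } -> -441/512
v(RBRRBRRRBBB) = { -1; -7/8; -111/128; -221/256; -441/512 | -55/64; -27/32; -13/16; -3/4; -1/2; 0 } -> -881/1024
v(RBRRBRRRBBBB) = { -1; -7/8; -111/128; -221/256; -441/512; -881/1024 | -55/64; -27/32; -13/16; -3/4; -1/2; 0 } -> -1761/2048
v(RBRRBRRRBBBBB) = { -1; -7/8; -111/128; -221/256; -441/512; -881/1024; -1761/2048 | -55/64; -27/32; -13/16; -3/4; -1/2; 0 } -> -3521/4096
v(RBRRBRRRBBBBBB) = { -1; -7/8; -111/128; -221/256; -441/512; -881/1024; -1761/2048; -3521/4096 | -55/64; -27/32; -13/16; -3/4; -1/2; 0 } -> -7041/8192
v(RBRRBRRRBBBBBBR) = { -1; -7/8; -111/128; -221/256; -441/512; -881/1024; -1761/2048; -3521/4096 | -7041/8192; -55/64; -27/32; -13/16; -3/4; -1/2; 0 } -> -14083/16384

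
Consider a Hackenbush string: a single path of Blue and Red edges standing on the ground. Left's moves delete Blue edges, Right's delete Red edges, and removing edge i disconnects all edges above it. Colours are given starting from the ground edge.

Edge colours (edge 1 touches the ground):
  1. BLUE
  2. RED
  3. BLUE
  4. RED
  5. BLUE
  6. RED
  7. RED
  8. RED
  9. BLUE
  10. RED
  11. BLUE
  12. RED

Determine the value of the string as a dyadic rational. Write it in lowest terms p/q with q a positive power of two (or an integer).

Build value(s[:k]) for k = 1..12, string s = BLUE RED BLUE RED BLUE RED RED RED BLUE RED BLUE RED.
step 1: add BLUE to get B; options L={ 0 } R={ — } gives 1
step 2: add RED to get BR; options L={ 0 } R={ 1 } gives 1/2
step 3: add BLUE to get BRB; options L={ 0; 1/2 } R={ 1 } gives 3/4
step 4: add RED to get BRBR; options L={ 0; 1/2 } R={ 3/4; 1 } gives 5/8
step 5: add BLUE to get BRBRB; options L={ 0; 1/2; 5/8 } R={ 3/4; 1 } gives 11/16
step 6: add RED to get BRBRBR; options L={ 0; 1/2; 5/8 } R={ 11/16; 3/4; 1 } gives 21/32
step 7: add RED to get BRBRBRR; options L={ 0; 1/2; 5/8 } R={ 21/32; 11/16; 3/4; 1 } gives 41/64
step 8: add RED to get BRBRBRRR; options L={ 0; 1/2; 5/8 } R={ 41/64; 21/32; 11/16; 3/4; 1 } gives 81/128
step 9: add BLUE to get BRBRBRRRB; options L={ 0; 1/2; 5/8; 81/128 } R={ 41/64; 21/32; 11/16; 3/4; 1 } gives 163/256
step 10: add RED to get BRBRBRRRBR; options L={ 0; 1/2; 5/8; 81/128 } R={ 163/256; 41/64; 21/32; 11/16; 3/4; 1 } gives 325/512
step 11: add BLUE to get BRBRBRRRBRB; options L={ 0; 1/2; 5/8; 81/128; 325/512 } R={ 163/256; 41/64; 21/32; 11/16; 3/4; 1 } gives 651/1024
step 12: add RED to get BRBRBRRRBRBR; options L={ 0; 1/2; 5/8; 81/128; 325/512 } R={ 651/1024; 163/256; 41/64; 21/32; 11/16; 3/4; 1 } gives 1301/2048

1301/2048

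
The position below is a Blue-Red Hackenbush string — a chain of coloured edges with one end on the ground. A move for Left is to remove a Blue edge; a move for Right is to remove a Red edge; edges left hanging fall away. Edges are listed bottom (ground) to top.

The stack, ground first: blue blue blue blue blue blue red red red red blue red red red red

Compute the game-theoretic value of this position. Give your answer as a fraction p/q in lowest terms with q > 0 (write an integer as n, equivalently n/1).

2593/512

edge 1 of 15 (blue): { 0 | — } gives 1
edge 2 of 15 (blue): { 0, 1 | — } gives 2
edge 3 of 15 (blue): { 0, 1, 2 | — } gives 3
edge 4 of 15 (blue): { 0, 1, 2, 3 | — } gives 4
edge 5 of 15 (blue): { 0, 1, 2, 3, 4 | — } gives 5
edge 6 of 15 (blue): { 0, 1, 2, 3, 4, 5 | — } gives 6
edge 7 of 15 (red): { 0, 1, 2, 3, 4, 5 | 6 } gives 11/2
edge 8 of 15 (red): { 0, 1, 2, 3, 4, 5 | 11/2, 6 } gives 21/4
edge 9 of 15 (red): { 0, 1, 2, 3, 4, 5 | 21/4, 11/2, 6 } gives 41/8
edge 10 of 15 (red): { 0, 1, 2, 3, 4, 5 | 41/8, 21/4, 11/2, 6 } gives 81/16
edge 11 of 15 (blue): { 0, 1, 2, 3, 4, 5, 81/16 | 41/8, 21/4, 11/2, 6 } gives 163/32
edge 12 of 15 (red): { 0, 1, 2, 3, 4, 5, 81/16 | 163/32, 41/8, 21/4, 11/2, 6 } gives 325/64
edge 13 of 15 (red): { 0, 1, 2, 3, 4, 5, 81/16 | 325/64, 163/32, 41/8, 21/4, 11/2, 6 } gives 649/128
edge 14 of 15 (red): { 0, 1, 2, 3, 4, 5, 81/16 | 649/128, 325/64, 163/32, 41/8, 21/4, 11/2, 6 } gives 1297/256
edge 15 of 15 (red): { 0, 1, 2, 3, 4, 5, 81/16 | 1297/256, 649/128, 325/64, 163/32, 41/8, 21/4, 11/2, 6 } gives 2593/512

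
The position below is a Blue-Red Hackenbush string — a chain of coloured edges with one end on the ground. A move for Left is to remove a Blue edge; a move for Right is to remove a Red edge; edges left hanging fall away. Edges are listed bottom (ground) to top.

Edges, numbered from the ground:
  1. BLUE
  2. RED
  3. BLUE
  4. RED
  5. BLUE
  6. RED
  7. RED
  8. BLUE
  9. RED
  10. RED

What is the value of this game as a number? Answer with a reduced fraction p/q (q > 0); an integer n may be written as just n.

value(B) = { 0 |  } — 1
value(BR) = { 0 | 1 } — 1/2
value(BRB) = { 0; 1/2 | 1 } — 3/4
value(BRBR) = { 0; 1/2 | 3/4; 1 } — 5/8
value(BRBRB) = { 0; 1/2; 5/8 | 3/4; 1 } — 11/16
value(BRBRBR) = { 0; 1/2; 5/8 | 11/16; 3/4; 1 } — 21/32
value(BRBRBRR) = { 0; 1/2; 5/8 | 21/32; 11/16; 3/4; 1 } — 41/64
value(BRBRBRRB) = { 0; 1/2; 5/8; 41/64 | 21/32; 11/16; 3/4; 1 } — 83/128
value(BRBRBRRBR) = { 0; 1/2; 5/8; 41/64 | 83/128; 21/32; 11/16; 3/4; 1 } — 165/256
value(BRBRBRRBRR) = { 0; 1/2; 5/8; 41/64 | 165/256; 83/128; 21/32; 11/16; 3/4; 1 } — 329/512

329/512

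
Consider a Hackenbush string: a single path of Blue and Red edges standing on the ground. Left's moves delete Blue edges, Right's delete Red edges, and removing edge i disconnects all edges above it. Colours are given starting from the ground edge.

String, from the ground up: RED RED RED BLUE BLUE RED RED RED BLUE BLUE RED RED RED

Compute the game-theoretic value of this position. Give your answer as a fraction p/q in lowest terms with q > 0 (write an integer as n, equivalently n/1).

-2511/1024

R: Left {  }, Right { 0 } — simplest -1
RR: Left {  }, Right { -1 0 } — simplest -2
RRR: Left {  }, Right { -2 -1 0 } — simplest -3
RRRB: Left { -3 }, Right { -2 -1 0 } — simplest -5/2
RRRBB: Left { -3 -5/2 }, Right { -2 -1 0 } — simplest -9/4
RRRBBR: Left { -3 -5/2 }, Right { -9/4 -2 -1 0 } — simplest -19/8
RRRBBRR: Left { -3 -5/2 }, Right { -19/8 -9/4 -2 -1 0 } — simplest -39/16
RRRBBRRR: Left { -3 -5/2 }, Right { -39/16 -19/8 -9/4 -2 -1 0 } — simplest -79/32
RRRBBRRRB: Left { -3 -5/2 -79/32 }, Right { -39/16 -19/8 -9/4 -2 -1 0 } — simplest -157/64
RRRBBRRRBB: Left { -3 -5/2 -79/32 -157/64 }, Right { -39/16 -19/8 -9/4 -2 -1 0 } — simplest -313/128
RRRBBRRRBBR: Left { -3 -5/2 -79/32 -157/64 }, Right { -313/128 -39/16 -19/8 -9/4 -2 -1 0 } — simplest -627/256
RRRBBRRRBBRR: Left { -3 -5/2 -79/32 -157/64 }, Right { -627/256 -313/128 -39/16 -19/8 -9/4 -2 -1 0 } — simplest -1255/512
RRRBBRRRBBRRR: Left { -3 -5/2 -79/32 -157/64 }, Right { -1255/512 -627/256 -313/128 -39/16 -19/8 -9/4 -2 -1 0 } — simplest -2511/1024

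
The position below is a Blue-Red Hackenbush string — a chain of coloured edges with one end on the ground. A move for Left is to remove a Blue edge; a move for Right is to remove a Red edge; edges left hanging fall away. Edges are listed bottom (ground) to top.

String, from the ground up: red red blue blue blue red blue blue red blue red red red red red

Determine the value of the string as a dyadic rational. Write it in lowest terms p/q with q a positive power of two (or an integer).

step 1: add red to get r; options L={  } R={ 0 } => -1
step 2: add red to get rr; options L={  } R={ -1,0 } => -2
step 3: add blue to get rrb; options L={ -2 } R={ -1,0 } => -3/2
step 4: add blue to get rrbb; options L={ -2,-3/2 } R={ -1,0 } => -5/4
step 5: add blue to get rrbbb; options L={ -2,-3/2,-5/4 } R={ -1,0 } => -9/8
step 6: add red to get rrbbbr; options L={ -2,-3/2,-5/4 } R={ -9/8,-1,0 } => -19/16
step 7: add blue to get rrbbbrb; options L={ -2,-3/2,-5/4,-19/16 } R={ -9/8,-1,0 } => -37/32
step 8: add blue to get rrbbbrbb; options L={ -2,-3/2,-5/4,-19/16,-37/32 } R={ -9/8,-1,0 } => -73/64
step 9: add red to get rrbbbrbbr; options L={ -2,-3/2,-5/4,-19/16,-37/32 } R={ -73/64,-9/8,-1,0 } => -147/128
step 10: add blue to get rrbbbrbbrb; options L={ -2,-3/2,-5/4,-19/16,-37/32,-147/128 } R={ -73/64,-9/8,-1,0 } => -293/256
step 11: add red to get rrbbbrbbrbr; options L={ -2,-3/2,-5/4,-19/16,-37/32,-147/128 } R={ -293/256,-73/64,-9/8,-1,0 } => -587/512
step 12: add red to get rrbbbrbbrbrr; options L={ -2,-3/2,-5/4,-19/16,-37/32,-147/128 } R={ -587/512,-293/256,-73/64,-9/8,-1,0 } => -1175/1024
step 13: add red to get rrbbbrbbrbrrr; options L={ -2,-3/2,-5/4,-19/16,-37/32,-147/128 } R={ -1175/1024,-587/512,-293/256,-73/64,-9/8,-1,0 } => -2351/2048
step 14: add red to get rrbbbrbbrbrrrr; options L={ -2,-3/2,-5/4,-19/16,-37/32,-147/128 } R={ -2351/2048,-1175/1024,-587/512,-293/256,-73/64,-9/8,-1,0 } => -4703/4096
step 15: add red to get rrbbbrbbrbrrrrr; options L={ -2,-3/2,-5/4,-19/16,-37/32,-147/128 } R={ -4703/4096,-2351/2048,-1175/1024,-587/512,-293/256,-73/64,-9/8,-1,0 } => -9407/8192

-9407/8192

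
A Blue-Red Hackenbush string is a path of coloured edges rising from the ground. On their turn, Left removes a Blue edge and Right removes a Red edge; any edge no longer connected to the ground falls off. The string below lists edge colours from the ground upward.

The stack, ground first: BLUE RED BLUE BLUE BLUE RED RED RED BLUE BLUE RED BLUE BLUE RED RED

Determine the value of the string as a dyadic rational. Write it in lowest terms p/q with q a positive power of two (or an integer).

14553/16384

Recurse on prefixes of the 15-edge string BLUE RED BLUE BLUE BLUE RED RED RED BLUE BLUE RED BLUE BLUE RED RED:
v_1 [B]  L=[0]  R=[]  ⇒ 1
v_2 [BR]  L=[0]  R=[1]  ⇒ 1/2
v_3 [BRB]  L=[0 1/2]  R=[1]  ⇒ 3/4
v_4 [BRBB]  L=[0 1/2 3/4]  R=[1]  ⇒ 7/8
v_5 [BRBBB]  L=[0 1/2 3/4 7/8]  R=[1]  ⇒ 15/16
v_6 [BRBBBR]  L=[0 1/2 3/4 7/8]  R=[15/16 1]  ⇒ 29/32
v_7 [BRBBBRR]  L=[0 1/2 3/4 7/8]  R=[29/32 15/16 1]  ⇒ 57/64
v_8 [BRBBBRRR]  L=[0 1/2 3/4 7/8]  R=[57/64 29/32 15/16 1]  ⇒ 113/128
v_9 [BRBBBRRRB]  L=[0 1/2 3/4 7/8 113/128]  R=[57/64 29/32 15/16 1]  ⇒ 227/256
v_10 [BRBBBRRRBB]  L=[0 1/2 3/4 7/8 113/128 227/256]  R=[57/64 29/32 15/16 1]  ⇒ 455/512
v_11 [BRBBBRRRBBR]  L=[0 1/2 3/4 7/8 113/128 227/256]  R=[455/512 57/64 29/32 15/16 1]  ⇒ 909/1024
v_12 [BRBBBRRRBBRB]  L=[0 1/2 3/4 7/8 113/128 227/256 909/1024]  R=[455/512 57/64 29/32 15/16 1]  ⇒ 1819/2048
v_13 [BRBBBRRRBBRBB]  L=[0 1/2 3/4 7/8 113/128 227/256 909/1024 1819/2048]  R=[455/512 57/64 29/32 15/16 1]  ⇒ 3639/4096
v_14 [BRBBBRRRBBRBBR]  L=[0 1/2 3/4 7/8 113/128 227/256 909/1024 1819/2048]  R=[3639/4096 455/512 57/64 29/32 15/16 1]  ⇒ 7277/8192
v_15 [BRBBBRRRBBRBBRR]  L=[0 1/2 3/4 7/8 113/128 227/256 909/1024 1819/2048]  R=[7277/8192 3639/4096 455/512 57/64 29/32 15/16 1]  ⇒ 14553/16384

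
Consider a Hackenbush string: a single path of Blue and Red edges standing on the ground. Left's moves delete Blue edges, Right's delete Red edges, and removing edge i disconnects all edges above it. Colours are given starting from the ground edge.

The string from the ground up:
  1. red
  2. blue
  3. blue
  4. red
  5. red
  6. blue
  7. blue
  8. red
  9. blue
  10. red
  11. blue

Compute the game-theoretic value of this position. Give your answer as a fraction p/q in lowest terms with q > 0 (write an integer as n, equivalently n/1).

Prefix values for red blue blue red red blue blue red blue red blue via {L|R} + simplicity:
step 1: add red to get r; options L={ (no moves) } R={ 0 } => -1
step 2: add blue to get rb; options L={ -1 } R={ 0 } => -1/2
step 3: add blue to get rbb; options L={ -1,-1/2 } R={ 0 } => -1/4
step 4: add red to get rbbr; options L={ -1,-1/2 } R={ -1/4,0 } => -3/8
step 5: add red to get rbbrr; options L={ -1,-1/2 } R={ -3/8,-1/4,0 } => -7/16
step 6: add blue to get rbbrrb; options L={ -1,-1/2,-7/16 } R={ -3/8,-1/4,0 } => -13/32
step 7: add blue to get rbbrrbb; options L={ -1,-1/2,-7/16,-13/32 } R={ -3/8,-1/4,0 } => -25/64
step 8: add red to get rbbrrbbr; options L={ -1,-1/2,-7/16,-13/32 } R={ -25/64,-3/8,-1/4,0 } => -51/128
step 9: add blue to get rbbrrbbrb; options L={ -1,-1/2,-7/16,-13/32,-51/128 } R={ -25/64,-3/8,-1/4,0 } => -101/256
step 10: add red to get rbbrrbbrbr; options L={ -1,-1/2,-7/16,-13/32,-51/128 } R={ -101/256,-25/64,-3/8,-1/4,0 } => -203/512
step 11: add blue to get rbbrrbbrbrb; options L={ -1,-1/2,-7/16,-13/32,-51/128,-203/512 } R={ -101/256,-25/64,-3/8,-1/4,0 } => -405/1024

-405/1024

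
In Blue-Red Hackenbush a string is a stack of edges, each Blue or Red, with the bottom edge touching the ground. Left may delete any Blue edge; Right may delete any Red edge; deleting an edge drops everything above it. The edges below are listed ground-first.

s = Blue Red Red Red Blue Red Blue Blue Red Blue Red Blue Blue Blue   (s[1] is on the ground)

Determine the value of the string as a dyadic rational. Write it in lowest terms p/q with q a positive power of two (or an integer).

Build v(s[:k]) for k = 1..14, string s = Blue Red Red Red Blue Red Blue Blue Red Blue Red Blue Blue Blue.
edge 1 of 14 (Blue): { 0 | · } -> 1
edge 2 of 14 (Red): { 0 | 1 } -> 1/2
edge 3 of 14 (Red): { 0 | 1/2,1 } -> 1/4
edge 4 of 14 (Red): { 0 | 1/4,1/2,1 } -> 1/8
edge 5 of 14 (Blue): { 0,1/8 | 1/4,1/2,1 } -> 3/16
edge 6 of 14 (Red): { 0,1/8 | 3/16,1/4,1/2,1 } -> 5/32
edge 7 of 14 (Blue): { 0,1/8,5/32 | 3/16,1/4,1/2,1 } -> 11/64
edge 8 of 14 (Blue): { 0,1/8,5/32,11/64 | 3/16,1/4,1/2,1 } -> 23/128
edge 9 of 14 (Red): { 0,1/8,5/32,11/64 | 23/128,3/16,1/4,1/2,1 } -> 45/256
edge 10 of 14 (Blue): { 0,1/8,5/32,11/64,45/256 | 23/128,3/16,1/4,1/2,1 } -> 91/512
edge 11 of 14 (Red): { 0,1/8,5/32,11/64,45/256 | 91/512,23/128,3/16,1/4,1/2,1 } -> 181/1024
edge 12 of 14 (Blue): { 0,1/8,5/32,11/64,45/256,181/1024 | 91/512,23/128,3/16,1/4,1/2,1 } -> 363/2048
edge 13 of 14 (Blue): { 0,1/8,5/32,11/64,45/256,181/1024,363/2048 | 91/512,23/128,3/16,1/4,1/2,1 } -> 727/4096
edge 14 of 14 (Blue): { 0,1/8,5/32,11/64,45/256,181/1024,363/2048,727/4096 | 91/512,23/128,3/16,1/4,1/2,1 } -> 1455/8192

1455/8192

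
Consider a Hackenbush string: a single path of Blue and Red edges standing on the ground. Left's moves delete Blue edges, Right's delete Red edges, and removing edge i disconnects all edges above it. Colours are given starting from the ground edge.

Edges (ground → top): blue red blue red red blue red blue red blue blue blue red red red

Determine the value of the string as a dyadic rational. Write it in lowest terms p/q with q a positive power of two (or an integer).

9585/16384

Build val(s[:k]) for k = 1..15, string s = blue red blue red red blue red blue red blue blue blue red red red.
b: Left { 0 }, Right { — } → simplest 1
br: Left { 0 }, Right { 1 } → simplest 1/2
brb: Left { 0,1/2 }, Right { 1 } → simplest 3/4
brbr: Left { 0,1/2 }, Right { 3/4,1 } → simplest 5/8
brbrr: Left { 0,1/2 }, Right { 5/8,3/4,1 } → simplest 9/16
brbrrb: Left { 0,1/2,9/16 }, Right { 5/8,3/4,1 } → simplest 19/32
brbrrbr: Left { 0,1/2,9/16 }, Right { 19/32,5/8,3/4,1 } → simplest 37/64
brbrrbrb: Left { 0,1/2,9/16,37/64 }, Right { 19/32,5/8,3/4,1 } → simplest 75/128
brbrrbrbr: Left { 0,1/2,9/16,37/64 }, Right { 75/128,19/32,5/8,3/4,1 } → simplest 149/256
brbrrbrbrb: Left { 0,1/2,9/16,37/64,149/256 }, Right { 75/128,19/32,5/8,3/4,1 } → simplest 299/512
brbrrbrbrbb: Left { 0,1/2,9/16,37/64,149/256,299/512 }, Right { 75/128,19/32,5/8,3/4,1 } → simplest 599/1024
brbrrbrbrbbb: Left { 0,1/2,9/16,37/64,149/256,299/512,599/1024 }, Right { 75/128,19/32,5/8,3/4,1 } → simplest 1199/2048
brbrrbrbrbbbr: Left { 0,1/2,9/16,37/64,149/256,299/512,599/1024 }, Right { 1199/2048,75/128,19/32,5/8,3/4,1 } → simplest 2397/4096
brbrrbrbrbbbrr: Left { 0,1/2,9/16,37/64,149/256,299/512,599/1024 }, Right { 2397/4096,1199/2048,75/128,19/32,5/8,3/4,1 } → simplest 4793/8192
brbrrbrbrbbbrrr: Left { 0,1/2,9/16,37/64,149/256,299/512,599/1024 }, Right { 4793/8192,2397/4096,1199/2048,75/128,19/32,5/8,3/4,1 } → simplest 9585/16384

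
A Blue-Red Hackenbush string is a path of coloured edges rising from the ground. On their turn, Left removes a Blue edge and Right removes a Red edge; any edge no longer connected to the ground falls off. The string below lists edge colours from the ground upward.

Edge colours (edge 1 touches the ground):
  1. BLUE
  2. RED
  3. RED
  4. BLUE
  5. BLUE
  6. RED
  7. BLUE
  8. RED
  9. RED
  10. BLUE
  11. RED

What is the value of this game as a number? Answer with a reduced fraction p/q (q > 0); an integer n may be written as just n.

1 of 11 · B · max L 0 · min R +∞ → 1
2 of 11 · BR · max L 0 · min R 1 → 1/2
3 of 11 · BRR · max L 0 · min R 1/2 → 1/4
4 of 11 · BRRB · max L 1/4 · min R 1/2 → 3/8
5 of 11 · BRRBB · max L 3/8 · min R 1/2 → 7/16
6 of 11 · BRRBBR · max L 3/8 · min R 7/16 → 13/32
7 of 11 · BRRBBRB · max L 13/32 · min R 7/16 → 27/64
8 of 11 · BRRBBRBR · max L 13/32 · min R 27/64 → 53/128
9 of 11 · BRRBBRBRR · max L 13/32 · min R 53/128 → 105/256
10 of 11 · BRRBBRBRRB · max L 105/256 · min R 53/128 → 211/512
11 of 11 · BRRBBRBRRBR · max L 105/256 · min R 211/512 → 421/1024

421/1024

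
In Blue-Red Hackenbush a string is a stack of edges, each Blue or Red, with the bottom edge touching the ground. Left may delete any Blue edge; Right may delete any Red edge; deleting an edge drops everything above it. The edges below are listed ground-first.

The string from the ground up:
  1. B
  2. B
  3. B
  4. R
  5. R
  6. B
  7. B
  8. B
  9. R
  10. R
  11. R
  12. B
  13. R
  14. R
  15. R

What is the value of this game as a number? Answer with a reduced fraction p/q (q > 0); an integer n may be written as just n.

Build G(s[:k]) for k = 1..15, string s = B B B R R B B B R R R B R R R.
1 of 15 · B · max L 0 · min R +∞ = 1
2 of 15 · BB · max L 1 · min R +∞ = 2
3 of 15 · BBB · max L 2 · min R +∞ = 3
4 of 15 · BBBR · max L 2 · min R 3 = 5/2
5 of 15 · BBBRR · max L 2 · min R 5/2 = 9/4
6 of 15 · BBBRRB · max L 9/4 · min R 5/2 = 19/8
7 of 15 · BBBRRBB · max L 19/8 · min R 5/2 = 39/16
8 of 15 · BBBRRBBB · max L 39/16 · min R 5/2 = 79/32
9 of 15 · BBBRRBBBR · max L 39/16 · min R 79/32 = 157/64
10 of 15 · BBBRRBBBRR · max L 39/16 · min R 157/64 = 313/128
11 of 15 · BBBRRBBBRRR · max L 39/16 · min R 313/128 = 625/256
12 of 15 · BBBRRBBBRRRB · max L 625/256 · min R 313/128 = 1251/512
13 of 15 · BBBRRBBBRRRBR · max L 625/256 · min R 1251/512 = 2501/1024
14 of 15 · BBBRRBBBRRRBRR · max L 625/256 · min R 2501/1024 = 5001/2048
15 of 15 · BBBRRBBBRRRBRRR · max L 625/256 · min R 5001/2048 = 10001/4096

10001/4096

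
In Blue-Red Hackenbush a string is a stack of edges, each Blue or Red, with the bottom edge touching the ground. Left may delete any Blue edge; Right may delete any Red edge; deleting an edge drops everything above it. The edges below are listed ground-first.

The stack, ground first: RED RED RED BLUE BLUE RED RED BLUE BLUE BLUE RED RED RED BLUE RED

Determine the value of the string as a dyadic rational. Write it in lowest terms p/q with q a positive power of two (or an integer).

-9787/4096

v_1 [R]  L=[(no moves)]  R=[0]  — -1
v_2 [RR]  L=[(no moves)]  R=[-1; 0]  — -2
v_3 [RRR]  L=[(no moves)]  R=[-2; -1; 0]  — -3
v_4 [RRRB]  L=[-3]  R=[-2; -1; 0]  — -5/2
v_5 [RRRBB]  L=[-3; -5/2]  R=[-2; -1; 0]  — -9/4
v_6 [RRRBBR]  L=[-3; -5/2]  R=[-9/4; -2; -1; 0]  — -19/8
v_7 [RRRBBRR]  L=[-3; -5/2]  R=[-19/8; -9/4; -2; -1; 0]  — -39/16
v_8 [RRRBBRRB]  L=[-3; -5/2; -39/16]  R=[-19/8; -9/4; -2; -1; 0]  — -77/32
v_9 [RRRBBRRBB]  L=[-3; -5/2; -39/16; -77/32]  R=[-19/8; -9/4; -2; -1; 0]  — -153/64
v_10 [RRRBBRRBBB]  L=[-3; -5/2; -39/16; -77/32; -153/64]  R=[-19/8; -9/4; -2; -1; 0]  — -305/128
v_11 [RRRBBRRBBBR]  L=[-3; -5/2; -39/16; -77/32; -153/64]  R=[-305/128; -19/8; -9/4; -2; -1; 0]  — -611/256
v_12 [RRRBBRRBBBRR]  L=[-3; -5/2; -39/16; -77/32; -153/64]  R=[-611/256; -305/128; -19/8; -9/4; -2; -1; 0]  — -1223/512
v_13 [RRRBBRRBBBRRR]  L=[-3; -5/2; -39/16; -77/32; -153/64]  R=[-1223/512; -611/256; -305/128; -19/8; -9/4; -2; -1; 0]  — -2447/1024
v_14 [RRRBBRRBBBRRRB]  L=[-3; -5/2; -39/16; -77/32; -153/64; -2447/1024]  R=[-1223/512; -611/256; -305/128; -19/8; -9/4; -2; -1; 0]  — -4893/2048
v_15 [RRRBBRRBBBRRRBR]  L=[-3; -5/2; -39/16; -77/32; -153/64; -2447/1024]  R=[-4893/2048; -1223/512; -611/256; -305/128; -19/8; -9/4; -2; -1; 0]  — -9787/4096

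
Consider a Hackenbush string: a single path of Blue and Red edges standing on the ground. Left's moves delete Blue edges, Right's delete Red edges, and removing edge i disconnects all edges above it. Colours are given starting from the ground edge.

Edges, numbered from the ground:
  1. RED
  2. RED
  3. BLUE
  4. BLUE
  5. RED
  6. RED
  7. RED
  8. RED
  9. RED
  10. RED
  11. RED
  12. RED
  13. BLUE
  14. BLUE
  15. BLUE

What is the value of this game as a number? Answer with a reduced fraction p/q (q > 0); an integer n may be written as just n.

Prefix values for RED RED BLUE BLUE RED RED RED RED RED RED RED RED BLUE BLUE BLUE via {L|R} + simplicity:
g_1 [R]  L=[·]  R=[0]  => -1
g_2 [RR]  L=[·]  R=[-1; 0]  => -2
g_3 [RRB]  L=[-2]  R=[-1; 0]  => -3/2
g_4 [RRBB]  L=[-2; -3/2]  R=[-1; 0]  => -5/4
g_5 [RRBBR]  L=[-2; -3/2]  R=[-5/4; -1; 0]  => -11/8
g_6 [RRBBRR]  L=[-2; -3/2]  R=[-11/8; -5/4; -1; 0]  => -23/16
g_7 [RRBBRRR]  L=[-2; -3/2]  R=[-23/16; -11/8; -5/4; -1; 0]  => -47/32
g_8 [RRBBRRRR]  L=[-2; -3/2]  R=[-47/32; -23/16; -11/8; -5/4; -1; 0]  => -95/64
g_9 [RRBBRRRRR]  L=[-2; -3/2]  R=[-95/64; -47/32; -23/16; -11/8; -5/4; -1; 0]  => -191/128
g_10 [RRBBRRRRRR]  L=[-2; -3/2]  R=[-191/128; -95/64; -47/32; -23/16; -11/8; -5/4; -1; 0]  => -383/256
g_11 [RRBBRRRRRRR]  L=[-2; -3/2]  R=[-383/256; -191/128; -95/64; -47/32; -23/16; -11/8; -5/4; -1; 0]  => -767/512
g_12 [RRBBRRRRRRRR]  L=[-2; -3/2]  R=[-767/512; -383/256; -191/128; -95/64; -47/32; -23/16; -11/8; -5/4; -1; 0]  => -1535/1024
g_13 [RRBBRRRRRRRRB]  L=[-2; -3/2; -1535/1024]  R=[-767/512; -383/256; -191/128; -95/64; -47/32; -23/16; -11/8; -5/4; -1; 0]  => -3069/2048
g_14 [RRBBRRRRRRRRBB]  L=[-2; -3/2; -1535/1024; -3069/2048]  R=[-767/512; -383/256; -191/128; -95/64; -47/32; -23/16; -11/8; -5/4; -1; 0]  => -6137/4096
g_15 [RRBBRRRRRRRRBBB]  L=[-2; -3/2; -1535/1024; -3069/2048; -6137/4096]  R=[-767/512; -383/256; -191/128; -95/64; -47/32; -23/16; -11/8; -5/4; -1; 0]  => -12273/8192

-12273/8192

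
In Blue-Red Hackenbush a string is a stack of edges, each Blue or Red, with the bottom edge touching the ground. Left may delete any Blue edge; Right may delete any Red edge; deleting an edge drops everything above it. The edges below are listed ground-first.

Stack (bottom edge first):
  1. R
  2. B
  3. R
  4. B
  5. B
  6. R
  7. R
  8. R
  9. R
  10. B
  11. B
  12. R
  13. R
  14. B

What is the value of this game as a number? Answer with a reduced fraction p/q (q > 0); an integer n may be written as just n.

G_1 [R]  L=[none]  R=[0]  ⇒ -1
G_2 [RB]  L=[-1]  R=[0]  ⇒ -1/2
G_3 [RBR]  L=[-1]  R=[-1/2,0]  ⇒ -3/4
G_4 [RBRB]  L=[-1,-3/4]  R=[-1/2,0]  ⇒ -5/8
G_5 [RBRBB]  L=[-1,-3/4,-5/8]  R=[-1/2,0]  ⇒ -9/16
G_6 [RBRBBR]  L=[-1,-3/4,-5/8]  R=[-9/16,-1/2,0]  ⇒ -19/32
G_7 [RBRBBRR]  L=[-1,-3/4,-5/8]  R=[-19/32,-9/16,-1/2,0]  ⇒ -39/64
G_8 [RBRBBRRR]  L=[-1,-3/4,-5/8]  R=[-39/64,-19/32,-9/16,-1/2,0]  ⇒ -79/128
G_9 [RBRBBRRRR]  L=[-1,-3/4,-5/8]  R=[-79/128,-39/64,-19/32,-9/16,-1/2,0]  ⇒ -159/256
G_10 [RBRBBRRRRB]  L=[-1,-3/4,-5/8,-159/256]  R=[-79/128,-39/64,-19/32,-9/16,-1/2,0]  ⇒ -317/512
G_11 [RBRBBRRRRBB]  L=[-1,-3/4,-5/8,-159/256,-317/512]  R=[-79/128,-39/64,-19/32,-9/16,-1/2,0]  ⇒ -633/1024
G_12 [RBRBBRRRRBBR]  L=[-1,-3/4,-5/8,-159/256,-317/512]  R=[-633/1024,-79/128,-39/64,-19/32,-9/16,-1/2,0]  ⇒ -1267/2048
G_13 [RBRBBRRRRBBRR]  L=[-1,-3/4,-5/8,-159/256,-317/512]  R=[-1267/2048,-633/1024,-79/128,-39/64,-19/32,-9/16,-1/2,0]  ⇒ -2535/4096
G_14 [RBRBBRRRRBBRRB]  L=[-1,-3/4,-5/8,-159/256,-317/512,-2535/4096]  R=[-1267/2048,-633/1024,-79/128,-39/64,-19/32,-9/16,-1/2,0]  ⇒ -5069/8192

-5069/8192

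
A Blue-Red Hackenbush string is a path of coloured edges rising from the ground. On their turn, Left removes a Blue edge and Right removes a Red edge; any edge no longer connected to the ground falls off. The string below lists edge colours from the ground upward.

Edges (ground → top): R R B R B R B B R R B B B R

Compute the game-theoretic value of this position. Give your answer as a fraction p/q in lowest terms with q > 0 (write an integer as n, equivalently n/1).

-6755/4096

Build G(s[:k]) for k = 1..14, string s = R R B R B R B B R R B B B R.
R: Left {  }, Right { 0 } gives simplest -1
RR: Left {  }, Right { -1; 0 } gives simplest -2
RRB: Left { -2 }, Right { -1; 0 } gives simplest -3/2
RRBR: Left { -2 }, Right { -3/2; -1; 0 } gives simplest -7/4
RRBRB: Left { -2; -7/4 }, Right { -3/2; -1; 0 } gives simplest -13/8
RRBRBR: Left { -2; -7/4 }, Right { -13/8; -3/2; -1; 0 } gives simplest -27/16
RRBRBRB: Left { -2; -7/4; -27/16 }, Right { -13/8; -3/2; -1; 0 } gives simplest -53/32
RRBRBRBB: Left { -2; -7/4; -27/16; -53/32 }, Right { -13/8; -3/2; -1; 0 } gives simplest -105/64
RRBRBRBBR: Left { -2; -7/4; -27/16; -53/32 }, Right { -105/64; -13/8; -3/2; -1; 0 } gives simplest -211/128
RRBRBRBBRR: Left { -2; -7/4; -27/16; -53/32 }, Right { -211/128; -105/64; -13/8; -3/2; -1; 0 } gives simplest -423/256
RRBRBRBBRRB: Left { -2; -7/4; -27/16; -53/32; -423/256 }, Right { -211/128; -105/64; -13/8; -3/2; -1; 0 } gives simplest -845/512
RRBRBRBBRRBB: Left { -2; -7/4; -27/16; -53/32; -423/256; -845/512 }, Right { -211/128; -105/64; -13/8; -3/2; -1; 0 } gives simplest -1689/1024
RRBRBRBBRRBBB: Left { -2; -7/4; -27/16; -53/32; -423/256; -845/512; -1689/1024 }, Right { -211/128; -105/64; -13/8; -3/2; -1; 0 } gives simplest -3377/2048
RRBRBRBBRRBBBR: Left { -2; -7/4; -27/16; -53/32; -423/256; -845/512; -1689/1024 }, Right { -3377/2048; -211/128; -105/64; -13/8; -3/2; -1; 0 } gives simplest -6755/4096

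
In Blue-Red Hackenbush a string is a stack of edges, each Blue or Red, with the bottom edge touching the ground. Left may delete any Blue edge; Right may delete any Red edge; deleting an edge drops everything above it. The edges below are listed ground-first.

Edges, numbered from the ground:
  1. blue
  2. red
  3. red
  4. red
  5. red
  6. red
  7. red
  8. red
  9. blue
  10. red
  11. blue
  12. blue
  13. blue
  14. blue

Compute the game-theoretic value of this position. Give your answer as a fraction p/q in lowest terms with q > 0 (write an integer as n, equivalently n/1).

step 1: add blue to get b; options L={ 0 } R={  } so 1
step 2: add red to get br; options L={ 0 } R={ 1 } so 1/2
step 3: add red to get brr; options L={ 0 } R={ 1/2, 1 } so 1/4
step 4: add red to get brrr; options L={ 0 } R={ 1/4, 1/2, 1 } so 1/8
step 5: add red to get brrrr; options L={ 0 } R={ 1/8, 1/4, 1/2, 1 } so 1/16
step 6: add red to get brrrrr; options L={ 0 } R={ 1/16, 1/8, 1/4, 1/2, 1 } so 1/32
step 7: add red to get brrrrrr; options L={ 0 } R={ 1/32, 1/16, 1/8, 1/4, 1/2, 1 } so 1/64
step 8: add red to get brrrrrrr; options L={ 0 } R={ 1/64, 1/32, 1/16, 1/8, 1/4, 1/2, 1 } so 1/128
step 9: add blue to get brrrrrrrb; options L={ 0, 1/128 } R={ 1/64, 1/32, 1/16, 1/8, 1/4, 1/2, 1 } so 3/256
step 10: add red to get brrrrrrrbr; options L={ 0, 1/128 } R={ 3/256, 1/64, 1/32, 1/16, 1/8, 1/4, 1/2, 1 } so 5/512
step 11: add blue to get brrrrrrrbrb; options L={ 0, 1/128, 5/512 } R={ 3/256, 1/64, 1/32, 1/16, 1/8, 1/4, 1/2, 1 } so 11/1024
step 12: add blue to get brrrrrrrbrbb; options L={ 0, 1/128, 5/512, 11/1024 } R={ 3/256, 1/64, 1/32, 1/16, 1/8, 1/4, 1/2, 1 } so 23/2048
step 13: add blue to get brrrrrrrbrbbb; options L={ 0, 1/128, 5/512, 11/1024, 23/2048 } R={ 3/256, 1/64, 1/32, 1/16, 1/8, 1/4, 1/2, 1 } so 47/4096
step 14: add blue to get brrrrrrrbrbbbb; options L={ 0, 1/128, 5/512, 11/1024, 23/2048, 47/4096 } R={ 3/256, 1/64, 1/32, 1/16, 1/8, 1/4, 1/2, 1 } so 95/8192

95/8192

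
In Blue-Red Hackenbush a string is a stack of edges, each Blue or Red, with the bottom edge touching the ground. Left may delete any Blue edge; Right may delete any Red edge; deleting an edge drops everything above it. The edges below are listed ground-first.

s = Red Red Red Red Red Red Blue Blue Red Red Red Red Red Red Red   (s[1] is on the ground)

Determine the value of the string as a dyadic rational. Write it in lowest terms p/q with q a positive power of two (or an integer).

-2815/512

R: Left {  }, Right { 0 } so simplest -1
RR: Left {  }, Right { -1,0 } so simplest -2
RRR: Left {  }, Right { -2,-1,0 } so simplest -3
RRRR: Left {  }, Right { -3,-2,-1,0 } so simplest -4
RRRRR: Left {  }, Right { -4,-3,-2,-1,0 } so simplest -5
RRRRRR: Left {  }, Right { -5,-4,-3,-2,-1,0 } so simplest -6
RRRRRRB: Left { -6 }, Right { -5,-4,-3,-2,-1,0 } so simplest -11/2
RRRRRRBB: Left { -6,-11/2 }, Right { -5,-4,-3,-2,-1,0 } so simplest -21/4
RRRRRRBBR: Left { -6,-11/2 }, Right { -21/4,-5,-4,-3,-2,-1,0 } so simplest -43/8
RRRRRRBBRR: Left { -6,-11/2 }, Right { -43/8,-21/4,-5,-4,-3,-2,-1,0 } so simplest -87/16
RRRRRRBBRRR: Left { -6,-11/2 }, Right { -87/16,-43/8,-21/4,-5,-4,-3,-2,-1,0 } so simplest -175/32
RRRRRRBBRRRR: Left { -6,-11/2 }, Right { -175/32,-87/16,-43/8,-21/4,-5,-4,-3,-2,-1,0 } so simplest -351/64
RRRRRRBBRRRRR: Left { -6,-11/2 }, Right { -351/64,-175/32,-87/16,-43/8,-21/4,-5,-4,-3,-2,-1,0 } so simplest -703/128
RRRRRRBBRRRRRR: Left { -6,-11/2 }, Right { -703/128,-351/64,-175/32,-87/16,-43/8,-21/4,-5,-4,-3,-2,-1,0 } so simplest -1407/256
RRRRRRBBRRRRRRR: Left { -6,-11/2 }, Right { -1407/256,-703/128,-351/64,-175/32,-87/16,-43/8,-21/4,-5,-4,-3,-2,-1,0 } so simplest -2815/512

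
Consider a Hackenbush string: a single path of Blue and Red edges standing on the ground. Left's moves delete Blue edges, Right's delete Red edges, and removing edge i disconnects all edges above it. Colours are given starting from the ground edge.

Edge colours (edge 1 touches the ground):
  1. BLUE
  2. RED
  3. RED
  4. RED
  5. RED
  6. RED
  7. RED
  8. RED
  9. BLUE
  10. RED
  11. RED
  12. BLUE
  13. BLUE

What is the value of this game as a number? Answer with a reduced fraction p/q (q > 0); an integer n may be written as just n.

1 of 13 · B · max L 0 · min R +∞ gives 1
2 of 13 · BR · max L 0 · min R 1 gives 1/2
3 of 13 · BRR · max L 0 · min R 1/2 gives 1/4
4 of 13 · BRRR · max L 0 · min R 1/4 gives 1/8
5 of 13 · BRRRR · max L 0 · min R 1/8 gives 1/16
6 of 13 · BRRRRR · max L 0 · min R 1/16 gives 1/32
7 of 13 · BRRRRRR · max L 0 · min R 1/32 gives 1/64
8 of 13 · BRRRRRRR · max L 0 · min R 1/64 gives 1/128
9 of 13 · BRRRRRRRB · max L 1/128 · min R 1/64 gives 3/256
10 of 13 · BRRRRRRRBR · max L 1/128 · min R 3/256 gives 5/512
11 of 13 · BRRRRRRRBRR · max L 1/128 · min R 5/512 gives 9/1024
12 of 13 · BRRRRRRRBRRB · max L 9/1024 · min R 5/512 gives 19/2048
13 of 13 · BRRRRRRRBRRBB · max L 19/2048 · min R 5/512 gives 39/4096

39/4096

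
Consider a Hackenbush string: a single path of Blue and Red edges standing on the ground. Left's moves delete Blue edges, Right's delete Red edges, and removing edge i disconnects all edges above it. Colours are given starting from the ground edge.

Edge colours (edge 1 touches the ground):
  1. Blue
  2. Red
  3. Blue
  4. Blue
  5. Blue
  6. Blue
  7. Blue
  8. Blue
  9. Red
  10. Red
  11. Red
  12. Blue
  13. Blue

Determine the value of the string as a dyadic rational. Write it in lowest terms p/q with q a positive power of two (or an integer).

Prefix values for Blue Red Blue Blue Blue Blue Blue Blue Red Red Red Blue Blue via {L|R} + simplicity:
step 1: add Blue to get B; options L={ 0 } R={ none } -> 1
step 2: add Red to get BR; options L={ 0 } R={ 1 } -> 1/2
step 3: add Blue to get BRB; options L={ 0; 1/2 } R={ 1 } -> 3/4
step 4: add Blue to get BRBB; options L={ 0; 1/2; 3/4 } R={ 1 } -> 7/8
step 5: add Blue to get BRBBB; options L={ 0; 1/2; 3/4; 7/8 } R={ 1 } -> 15/16
step 6: add Blue to get BRBBBB; options L={ 0; 1/2; 3/4; 7/8; 15/16 } R={ 1 } -> 31/32
step 7: add Blue to get BRBBBBB; options L={ 0; 1/2; 3/4; 7/8; 15/16; 31/32 } R={ 1 } -> 63/64
step 8: add Blue to get BRBBBBBB; options L={ 0; 1/2; 3/4; 7/8; 15/16; 31/32; 63/64 } R={ 1 } -> 127/128
step 9: add Red to get BRBBBBBBR; options L={ 0; 1/2; 3/4; 7/8; 15/16; 31/32; 63/64 } R={ 127/128; 1 } -> 253/256
step 10: add Red to get BRBBBBBBRR; options L={ 0; 1/2; 3/4; 7/8; 15/16; 31/32; 63/64 } R={ 253/256; 127/128; 1 } -> 505/512
step 11: add Red to get BRBBBBBBRRR; options L={ 0; 1/2; 3/4; 7/8; 15/16; 31/32; 63/64 } R={ 505/512; 253/256; 127/128; 1 } -> 1009/1024
step 12: add Blue to get BRBBBBBBRRRB; options L={ 0; 1/2; 3/4; 7/8; 15/16; 31/32; 63/64; 1009/1024 } R={ 505/512; 253/256; 127/128; 1 } -> 2019/2048
step 13: add Blue to get BRBBBBBBRRRBB; options L={ 0; 1/2; 3/4; 7/8; 15/16; 31/32; 63/64; 1009/1024; 2019/2048 } R={ 505/512; 253/256; 127/128; 1 } -> 4039/4096

4039/4096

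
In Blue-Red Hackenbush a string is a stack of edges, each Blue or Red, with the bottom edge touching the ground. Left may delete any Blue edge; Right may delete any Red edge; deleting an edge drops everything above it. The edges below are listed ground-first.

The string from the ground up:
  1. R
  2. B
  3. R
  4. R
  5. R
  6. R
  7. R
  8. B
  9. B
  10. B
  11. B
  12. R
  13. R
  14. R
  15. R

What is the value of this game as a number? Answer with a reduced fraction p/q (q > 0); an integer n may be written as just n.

v(R) = { · | 0 } => -1
v(RB) = { -1 | 0 } => -1/2
v(RBR) = { -1 | -1/2,0 } => -3/4
v(RBRR) = { -1 | -3/4,-1/2,0 } => -7/8
v(RBRRR) = { -1 | -7/8,-3/4,-1/2,0 } => -15/16
v(RBRRRR) = { -1 | -15/16,-7/8,-3/4,-1/2,0 } => -31/32
v(RBRRRRR) = { -1 | -31/32,-15/16,-7/8,-3/4,-1/2,0 } => -63/64
v(RBRRRRRB) = { -1,-63/64 | -31/32,-15/16,-7/8,-3/4,-1/2,0 } => -125/128
v(RBRRRRRBB) = { -1,-63/64,-125/128 | -31/32,-15/16,-7/8,-3/4,-1/2,0 } => -249/256
v(RBRRRRRBBB) = { -1,-63/64,-125/128,-249/256 | -31/32,-15/16,-7/8,-3/4,-1/2,0 } => -497/512
v(RBRRRRRBBBB) = { -1,-63/64,-125/128,-249/256,-497/512 | -31/32,-15/16,-7/8,-3/4,-1/2,0 } => -993/1024
v(RBRRRRRBBBBR) = { -1,-63/64,-125/128,-249/256,-497/512 | -993/1024,-31/32,-15/16,-7/8,-3/4,-1/2,0 } => -1987/2048
v(RBRRRRRBBBBRR) = { -1,-63/64,-125/128,-249/256,-497/512 | -1987/2048,-993/1024,-31/32,-15/16,-7/8,-3/4,-1/2,0 } => -3975/4096
v(RBRRRRRBBBBRRR) = { -1,-63/64,-125/128,-249/256,-497/512 | -3975/4096,-1987/2048,-993/1024,-31/32,-15/16,-7/8,-3/4,-1/2,0 } => -7951/8192
v(RBRRRRRBBBBRRRR) = { -1,-63/64,-125/128,-249/256,-497/512 | -7951/8192,-3975/4096,-1987/2048,-993/1024,-31/32,-15/16,-7/8,-3/4,-1/2,0 } => -15903/16384

-15903/16384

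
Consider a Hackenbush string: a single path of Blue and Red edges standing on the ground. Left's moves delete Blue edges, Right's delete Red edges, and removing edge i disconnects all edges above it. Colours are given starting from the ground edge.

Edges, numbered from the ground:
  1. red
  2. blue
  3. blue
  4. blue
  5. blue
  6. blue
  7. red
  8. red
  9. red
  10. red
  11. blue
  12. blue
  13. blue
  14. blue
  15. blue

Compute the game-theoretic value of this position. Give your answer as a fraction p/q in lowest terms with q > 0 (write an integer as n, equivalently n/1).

step 1: add red to get r; options L={  } R={ 0 } -> -1
step 2: add blue to get rb; options L={ -1 } R={ 0 } -> -1/2
step 3: add blue to get rbb; options L={ -1 -1/2 } R={ 0 } -> -1/4
step 4: add blue to get rbbb; options L={ -1 -1/2 -1/4 } R={ 0 } -> -1/8
step 5: add blue to get rbbbb; options L={ -1 -1/2 -1/4 -1/8 } R={ 0 } -> -1/16
step 6: add blue to get rbbbbb; options L={ -1 -1/2 -1/4 -1/8 -1/16 } R={ 0 } -> -1/32
step 7: add red to get rbbbbbr; options L={ -1 -1/2 -1/4 -1/8 -1/16 } R={ -1/32 0 } -> -3/64
step 8: add red to get rbbbbbrr; options L={ -1 -1/2 -1/4 -1/8 -1/16 } R={ -3/64 -1/32 0 } -> -7/128
step 9: add red to get rbbbbbrrr; options L={ -1 -1/2 -1/4 -1/8 -1/16 } R={ -7/128 -3/64 -1/32 0 } -> -15/256
step 10: add red to get rbbbbbrrrr; options L={ -1 -1/2 -1/4 -1/8 -1/16 } R={ -15/256 -7/128 -3/64 -1/32 0 } -> -31/512
step 11: add blue to get rbbbbbrrrrb; options L={ -1 -1/2 -1/4 -1/8 -1/16 -31/512 } R={ -15/256 -7/128 -3/64 -1/32 0 } -> -61/1024
step 12: add blue to get rbbbbbrrrrbb; options L={ -1 -1/2 -1/4 -1/8 -1/16 -31/512 -61/1024 } R={ -15/256 -7/128 -3/64 -1/32 0 } -> -121/2048
step 13: add blue to get rbbbbbrrrrbbb; options L={ -1 -1/2 -1/4 -1/8 -1/16 -31/512 -61/1024 -121/2048 } R={ -15/256 -7/128 -3/64 -1/32 0 } -> -241/4096
step 14: add blue to get rbbbbbrrrrbbbb; options L={ -1 -1/2 -1/4 -1/8 -1/16 -31/512 -61/1024 -121/2048 -241/4096 } R={ -15/256 -7/128 -3/64 -1/32 0 } -> -481/8192
step 15: add blue to get rbbbbbrrrrbbbbb; options L={ -1 -1/2 -1/4 -1/8 -1/16 -31/512 -61/1024 -121/2048 -241/4096 -481/8192 } R={ -15/256 -7/128 -3/64 -1/32 0 } -> -961/16384

-961/16384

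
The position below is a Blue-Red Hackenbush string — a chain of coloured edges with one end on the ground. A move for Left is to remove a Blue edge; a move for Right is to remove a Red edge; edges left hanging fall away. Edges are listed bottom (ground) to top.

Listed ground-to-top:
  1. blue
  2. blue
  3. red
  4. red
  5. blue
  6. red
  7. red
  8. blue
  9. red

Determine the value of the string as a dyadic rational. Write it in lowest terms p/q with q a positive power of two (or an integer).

165/128

Build G(s[:k]) for k = 1..9, string s = blue blue red red blue red red blue red.
edge 1 of 9 (blue): { 0 | — } gives 1
edge 2 of 9 (blue): { 0, 1 | — } gives 2
edge 3 of 9 (red): { 0, 1 | 2 } gives 3/2
edge 4 of 9 (red): { 0, 1 | 3/2, 2 } gives 5/4
edge 5 of 9 (blue): { 0, 1, 5/4 | 3/2, 2 } gives 11/8
edge 6 of 9 (red): { 0, 1, 5/4 | 11/8, 3/2, 2 } gives 21/16
edge 7 of 9 (red): { 0, 1, 5/4 | 21/16, 11/8, 3/2, 2 } gives 41/32
edge 8 of 9 (blue): { 0, 1, 5/4, 41/32 | 21/16, 11/8, 3/2, 2 } gives 83/64
edge 9 of 9 (red): { 0, 1, 5/4, 41/32 | 83/64, 21/16, 11/8, 3/2, 2 } gives 165/128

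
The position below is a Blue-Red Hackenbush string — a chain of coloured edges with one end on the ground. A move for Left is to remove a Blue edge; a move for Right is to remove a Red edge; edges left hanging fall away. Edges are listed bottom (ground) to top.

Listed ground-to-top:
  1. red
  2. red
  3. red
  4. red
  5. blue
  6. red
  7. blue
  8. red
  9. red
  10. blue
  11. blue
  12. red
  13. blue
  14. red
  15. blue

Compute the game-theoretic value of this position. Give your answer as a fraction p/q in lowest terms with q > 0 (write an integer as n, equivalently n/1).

step 1: add red to get r; options L={  } R={ 0 } = -1
step 2: add red to get rr; options L={  } R={ -1,0 } = -2
step 3: add red to get rrr; options L={  } R={ -2,-1,0 } = -3
step 4: add red to get rrrr; options L={  } R={ -3,-2,-1,0 } = -4
step 5: add blue to get rrrrb; options L={ -4 } R={ -3,-2,-1,0 } = -7/2
step 6: add red to get rrrrbr; options L={ -4 } R={ -7/2,-3,-2,-1,0 } = -15/4
step 7: add blue to get rrrrbrb; options L={ -4,-15/4 } R={ -7/2,-3,-2,-1,0 } = -29/8
step 8: add red to get rrrrbrbr; options L={ -4,-15/4 } R={ -29/8,-7/2,-3,-2,-1,0 } = -59/16
step 9: add red to get rrrrbrbrr; options L={ -4,-15/4 } R={ -59/16,-29/8,-7/2,-3,-2,-1,0 } = -119/32
step 10: add blue to get rrrrbrbrrb; options L={ -4,-15/4,-119/32 } R={ -59/16,-29/8,-7/2,-3,-2,-1,0 } = -237/64
step 11: add blue to get rrrrbrbrrbb; options L={ -4,-15/4,-119/32,-237/64 } R={ -59/16,-29/8,-7/2,-3,-2,-1,0 } = -473/128
step 12: add red to get rrrrbrbrrbbr; options L={ -4,-15/4,-119/32,-237/64 } R={ -473/128,-59/16,-29/8,-7/2,-3,-2,-1,0 } = -947/256
step 13: add blue to get rrrrbrbrrbbrb; options L={ -4,-15/4,-119/32,-237/64,-947/256 } R={ -473/128,-59/16,-29/8,-7/2,-3,-2,-1,0 } = -1893/512
step 14: add red to get rrrrbrbrrbbrbr; options L={ -4,-15/4,-119/32,-237/64,-947/256 } R={ -1893/512,-473/128,-59/16,-29/8,-7/2,-3,-2,-1,0 } = -3787/1024
step 15: add blue to get rrrrbrbrrbbrbrb; options L={ -4,-15/4,-119/32,-237/64,-947/256,-3787/1024 } R={ -1893/512,-473/128,-59/16,-29/8,-7/2,-3,-2,-1,0 } = -7573/2048

-7573/2048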